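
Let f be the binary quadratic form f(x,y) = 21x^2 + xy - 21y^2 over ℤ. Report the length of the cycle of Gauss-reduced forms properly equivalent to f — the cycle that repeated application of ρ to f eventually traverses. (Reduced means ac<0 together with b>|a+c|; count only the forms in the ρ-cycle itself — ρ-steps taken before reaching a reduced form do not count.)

D = 1765, ⌊√D⌋ = 42
river: ρ → (-21,41,1)
river: ρ → (1,41,-21)
river: ρ → (-21,1,21)
river: ρ → (21,41,-1)
river: ρ → (-1,41,21)
river: ρ → (21,1,-21)
ρ-cycle length = 6 (tail of 0 descent steps not counted)

6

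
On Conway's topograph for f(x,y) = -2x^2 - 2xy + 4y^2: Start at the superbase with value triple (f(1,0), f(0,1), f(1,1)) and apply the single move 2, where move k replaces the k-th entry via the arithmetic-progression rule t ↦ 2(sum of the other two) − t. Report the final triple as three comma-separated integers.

start (-2,4,0) = (f(1,0),f(0,1),f(1,1))
replace slot 2: 2·((-2)+0) − 4 = -8 → (-2,-8,0)

-2,-8,0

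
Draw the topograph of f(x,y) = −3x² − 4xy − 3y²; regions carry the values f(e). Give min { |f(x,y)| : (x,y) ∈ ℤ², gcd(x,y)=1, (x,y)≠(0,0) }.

translate: b→-2 (≡4 mod 6), so (3,4,3)→(3,-2,2)
flip: (3,-2,2)→(2,2,3)
reduced (well bottom): (2,2,3) with a≤c, −a<b≤a
well minimum |f| = |-2| = 2 (negative-definite)

2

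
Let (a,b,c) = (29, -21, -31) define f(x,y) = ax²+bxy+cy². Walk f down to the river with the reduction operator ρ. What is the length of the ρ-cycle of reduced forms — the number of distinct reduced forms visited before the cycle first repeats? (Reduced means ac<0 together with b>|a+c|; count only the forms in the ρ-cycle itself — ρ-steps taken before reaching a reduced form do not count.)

D = 4037, ⌊√D⌋ = 63
descent: ρ → (-31,21,29)  [lands on river]
river: ρ → (29,37,-23)
river: ρ → (-23,55,11)
river: ρ → (11,55,-23)
river: ρ → (-23,37,29)
river: ρ → (29,21,-31)
river: ρ → (-31,41,19)
river: ρ → (19,35,-37)
river: ρ → (-37,39,17)
river: ρ → (17,63,-1)
river: ρ → (-1,63,17)
river: ρ → (17,39,-37)
river: ρ → (-37,35,19)
river: ρ → (19,41,-31)
ρ-cycle length = 14 (tail of 1 descent step not counted)

14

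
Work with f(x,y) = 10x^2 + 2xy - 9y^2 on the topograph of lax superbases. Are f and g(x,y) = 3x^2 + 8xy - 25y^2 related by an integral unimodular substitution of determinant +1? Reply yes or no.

D₁ = 364, D₂ = 364
river cycle of f (length 8): (-9, 16, 3), (3, 14, -14), (-14, 14, 3), (3, 16, -9), (-9, 2, 10), (10, 18, -1), (-1, 18, 10), (10, 2, -9)
river cycle of g (length 8): (3, 14, -14), (-14, 14, 3), (3, 16, -9), (-9, 2, 10), (10, 18, -1), (-1, 18, 10), (10, 2, -9), (-9, 16, 3)
cycles coincide ⇒ equivalent

yes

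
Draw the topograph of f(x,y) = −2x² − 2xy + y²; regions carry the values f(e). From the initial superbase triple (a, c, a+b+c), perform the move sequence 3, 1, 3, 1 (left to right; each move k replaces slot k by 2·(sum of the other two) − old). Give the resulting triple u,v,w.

start (-2,1,-3) = (f(1,0),f(0,1),f(1,1))
replace slot 3: 2·((-2)+1) − (-3) = 1 → (-2,1,1)
replace slot 1: 2·(1+1) − (-2) = 6 → (6,1,1)
replace slot 3: 2·(6+1) − 1 = 13 → (6,1,13)
replace slot 1: 2·(1+13) − 6 = 22 → (22,1,13)

22,1,13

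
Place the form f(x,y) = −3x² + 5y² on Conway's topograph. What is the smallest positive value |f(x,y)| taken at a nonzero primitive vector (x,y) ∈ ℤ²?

descent: ρ → (5,0,-3)
descent: ρ → (-3,6,2)  [lands on river]
river: ρ → (2,6,-3)
closes: descent 2, river 2
min |a| on river = 2

2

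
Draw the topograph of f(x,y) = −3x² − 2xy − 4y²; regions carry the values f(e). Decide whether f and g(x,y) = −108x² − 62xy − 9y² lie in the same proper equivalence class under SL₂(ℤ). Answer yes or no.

D₁ = -44, D₂ = -44
f is negative-definite; reduce −f:
−f: reduced (well bottom): (3,2,4) with a≤c, −a<b≤a
flip sign back: reduced form of f is (-3,-2,-4)
g is negative-definite; reduce −g:
−g: flip: (108,62,9)→(9,-62,108)
−g: translate: b→-8 (≡-62 mod 18), so (9,-62,108)→(9,-8,3)
−g: flip: (9,-8,3)→(3,8,9)
−g: translate: b→2 (≡8 mod 6), so (3,8,9)→(3,2,4)
−g: reduced (well bottom): (3,2,4) with a≤c, −a<b≤a
flip sign back: reduced form of g is (-3,-2,-4)
reduced forms (-3, -2, -4) vs (-3, -2, -4) ⇒ equivalent

yes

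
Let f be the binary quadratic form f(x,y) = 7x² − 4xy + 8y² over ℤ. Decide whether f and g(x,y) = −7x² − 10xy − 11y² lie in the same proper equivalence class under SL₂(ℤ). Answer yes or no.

D₁ = -208, D₂ = -208
f: reduced (well bottom): (7,-4,8) with a≤c, −a<b≤a
g is negative-definite; reduce −g:
−g: translate: b→-4 (≡10 mod 14), so (7,10,11)→(7,-4,8)
−g: reduced (well bottom): (7,-4,8) with a≤c, −a<b≤a
flip sign back: reduced form of g is (-7,4,-8)
reduced forms (7, -4, 8) vs (-7, 4, -8) ⇒ inequivalent

no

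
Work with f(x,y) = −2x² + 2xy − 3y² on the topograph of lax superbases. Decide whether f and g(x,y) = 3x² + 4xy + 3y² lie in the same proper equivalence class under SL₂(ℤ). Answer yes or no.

D₁ = -20, D₂ = -20
f is negative-definite; reduce −f:
−f: translate: b→2 (≡-2 mod 4), so (2,-2,3)→(2,2,3)
−f: reduced (well bottom): (2,2,3) with a≤c, −a<b≤a
flip sign back: reduced form of f is (-2,-2,-3)
g: translate: b→-2 (≡4 mod 6), so (3,4,3)→(3,-2,2)
g: flip: (3,-2,2)→(2,2,3)
g: reduced (well bottom): (2,2,3) with a≤c, −a<b≤a
reduced forms (-2, -2, -3) vs (2, 2, 3) ⇒ inequivalent

no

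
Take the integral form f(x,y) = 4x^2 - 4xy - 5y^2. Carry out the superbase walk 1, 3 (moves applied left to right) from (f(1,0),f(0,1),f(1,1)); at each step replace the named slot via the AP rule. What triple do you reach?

start (4,-5,-5) = (f(1,0),f(0,1),f(1,1))
replace slot 1: 2·((-5)+(-5)) − 4 = -24 → (-24,-5,-5)
replace slot 3: 2·((-24)+(-5)) − (-5) = -53 → (-24,-5,-53)

-24,-5,-53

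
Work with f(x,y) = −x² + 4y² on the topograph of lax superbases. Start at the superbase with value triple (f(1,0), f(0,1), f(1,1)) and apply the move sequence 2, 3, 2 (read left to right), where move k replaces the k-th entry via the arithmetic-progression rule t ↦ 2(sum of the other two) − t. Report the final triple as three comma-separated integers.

start (-1,4,3) = (f(1,0),f(0,1),f(1,1))
replace slot 2: 2·((-1)+3) − 4 = 0 → (-1,0,3)
replace slot 3: 2·((-1)+0) − 3 = -5 → (-1,0,-5)
replace slot 2: 2·((-1)+(-5)) − 0 = -12 → (-1,-12,-5)

-1,-12,-5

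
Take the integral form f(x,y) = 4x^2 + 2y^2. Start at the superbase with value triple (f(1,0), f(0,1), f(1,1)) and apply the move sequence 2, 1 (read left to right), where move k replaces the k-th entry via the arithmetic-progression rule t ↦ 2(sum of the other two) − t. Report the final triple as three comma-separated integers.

start (4,2,6) = (f(1,0),f(0,1),f(1,1))
replace slot 2: 2·(4+6) − 2 = 18 → (4,18,6)
replace slot 1: 2·(18+6) − 4 = 44 → (44,18,6)

44,18,6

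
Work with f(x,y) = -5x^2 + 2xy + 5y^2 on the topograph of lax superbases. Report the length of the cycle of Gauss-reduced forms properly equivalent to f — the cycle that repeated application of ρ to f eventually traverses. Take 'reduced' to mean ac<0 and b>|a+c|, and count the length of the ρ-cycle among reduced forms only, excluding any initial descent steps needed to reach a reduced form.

D = 104, ⌊√D⌋ = 10
river: ρ → (5,8,-2)
river: ρ → (-2,8,5)
river: ρ → (5,2,-5)
river: ρ → (-5,8,2)
river: ρ → (2,8,-5)
river: ρ → (-5,2,5)
ρ-cycle length = 6 (tail of 0 descent steps not counted)

6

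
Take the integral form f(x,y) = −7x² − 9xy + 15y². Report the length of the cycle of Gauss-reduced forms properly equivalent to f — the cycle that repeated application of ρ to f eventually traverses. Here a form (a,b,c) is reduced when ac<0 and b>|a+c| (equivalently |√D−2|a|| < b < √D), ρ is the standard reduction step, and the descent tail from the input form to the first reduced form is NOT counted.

D = 501, ⌊√D⌋ = 22
descent: ρ → (15,9,-7)  [lands on river]
river: ρ → (-7,19,5)
river: ρ → (5,21,-3)
river: ρ → (-3,21,5)
river: ρ → (5,19,-7)
river: ρ → (-7,9,15)
river: ρ → (15,21,-1)
river: ρ → (-1,21,15)
ρ-cycle length = 8 (tail of 1 descent step not counted)

8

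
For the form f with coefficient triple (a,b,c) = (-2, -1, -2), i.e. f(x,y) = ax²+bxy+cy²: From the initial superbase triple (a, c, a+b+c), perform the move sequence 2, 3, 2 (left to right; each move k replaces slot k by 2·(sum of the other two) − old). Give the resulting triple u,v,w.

start (-2,-2,-5) = (f(1,0),f(0,1),f(1,1))
replace slot 2: 2·((-2)+(-5)) − (-2) = -12 → (-2,-12,-5)
replace slot 3: 2·((-2)+(-12)) − (-5) = -23 → (-2,-12,-23)
replace slot 2: 2·((-2)+(-23)) − (-12) = -38 → (-2,-38,-23)

-2,-38,-23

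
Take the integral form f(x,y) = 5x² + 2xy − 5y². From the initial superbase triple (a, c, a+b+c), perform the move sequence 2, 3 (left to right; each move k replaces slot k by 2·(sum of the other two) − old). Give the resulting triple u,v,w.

start (5,-5,2) = (f(1,0),f(0,1),f(1,1))
replace slot 2: 2·(5+2) − (-5) = 19 → (5,19,2)
replace slot 3: 2·(5+19) − 2 = 46 → (5,19,46)

5,19,46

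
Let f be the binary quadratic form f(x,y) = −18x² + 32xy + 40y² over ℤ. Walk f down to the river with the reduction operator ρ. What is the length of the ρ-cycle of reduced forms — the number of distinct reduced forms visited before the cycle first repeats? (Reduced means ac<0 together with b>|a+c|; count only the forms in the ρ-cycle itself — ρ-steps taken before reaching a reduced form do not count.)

D = 3904, ⌊√D⌋ = 62
river: ρ → (40,48,-10)
river: ρ → (-10,52,30)
river: ρ → (30,8,-32)
river: ρ → (-32,56,6)
river: ρ → (6,52,-50)
river: ρ → (-50,48,8)
river: ρ → (8,48,-50)
river: ρ → (-50,52,6)
river: ρ → (6,56,-32)
river: ρ → (-32,8,30)
river: ρ → (30,52,-10)
river: ρ → (-10,48,40)
river: ρ → (40,32,-18)
river: ρ → (-18,40,32)
river: ρ → (32,24,-26)
river: ρ → (-26,28,30)
river: ρ → (30,32,-24)
river: ρ → (-24,16,38)
river: ρ → (38,60,-2)
river: ρ → (-2,60,38)
river: ρ → (38,16,-24)
river: ρ → (-24,32,30)
river: ρ → (30,28,-26)
river: ρ → (-26,24,32)
river: ρ → (32,40,-18)
river: ρ → (-18,32,40)
ρ-cycle length = 26 (tail of 0 descent steps not counted)

26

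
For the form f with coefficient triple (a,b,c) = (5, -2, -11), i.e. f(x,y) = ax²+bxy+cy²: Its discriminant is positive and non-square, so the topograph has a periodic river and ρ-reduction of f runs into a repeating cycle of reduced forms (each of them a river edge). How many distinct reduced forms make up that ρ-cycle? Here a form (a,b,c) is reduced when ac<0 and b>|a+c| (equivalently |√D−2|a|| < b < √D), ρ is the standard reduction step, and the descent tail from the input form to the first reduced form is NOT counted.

D = 224, ⌊√D⌋ = 14
descent: ρ → (-11,2,5)
descent: ρ → (5,8,-8)  [lands on river]
river: ρ → (-8,8,5)
river: ρ → (5,12,-4)
river: ρ → (-4,12,5)
ρ-cycle length = 4 (tail of 2 descent steps not counted)

4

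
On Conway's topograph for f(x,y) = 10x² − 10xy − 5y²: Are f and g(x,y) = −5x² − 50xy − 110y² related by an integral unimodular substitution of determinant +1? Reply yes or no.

D₁ = 300, D₂ = 300
river cycle of f (length 2): (-5, 10, 10), (10, 10, -5)
river cycle of g (length 2): (-5, 10, 10), (10, 10, -5)
cycles coincide ⇒ equivalent

yes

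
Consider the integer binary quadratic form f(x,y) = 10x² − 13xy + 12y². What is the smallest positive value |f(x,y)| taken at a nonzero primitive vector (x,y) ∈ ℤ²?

translate: b→7 (≡-13 mod 20), so (10,-13,12)→(10,7,9)
flip: (10,7,9)→(9,-7,10)
reduced (well bottom): (9,-7,10) with a≤c, −a<b≤a
well minimum = a = 9

9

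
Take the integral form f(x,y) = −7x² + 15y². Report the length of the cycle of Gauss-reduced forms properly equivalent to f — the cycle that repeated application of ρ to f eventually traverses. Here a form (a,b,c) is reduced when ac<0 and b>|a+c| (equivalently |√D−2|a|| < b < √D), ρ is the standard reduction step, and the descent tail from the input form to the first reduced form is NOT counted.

D = 420, ⌊√D⌋ = 20
descent: ρ → (15,0,-7)
descent: ρ → (-7,14,8)  [lands on river]
river: ρ → (8,18,-3)
river: ρ → (-3,18,8)
river: ρ → (8,14,-7)
ρ-cycle length = 4 (tail of 2 descent steps not counted)

4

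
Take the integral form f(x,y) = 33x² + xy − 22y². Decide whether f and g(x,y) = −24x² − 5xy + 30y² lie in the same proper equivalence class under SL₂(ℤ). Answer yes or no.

D₁ = 2905, D₂ = 2905
river cycle of f (length 38): (-22, 43, 12), (12, 53, -2), (-2, 51, 38), (38, 25, -15), (-15, 35, 28), (28, 21, -22), (-22, 23, 27), (27, 31, -18), (-18, 41, 17), (17, 27, -32), … (28 more)
river cycle of g (length 34): (-24, 43, 11), (11, 45, -20), (-20, 35, 21), (21, 49, -6), (-6, 47, 29), (29, 11, -24), (-24, 37, 16), (16, 27, -34), (-34, 41, 9), (9, 49, -14), … (24 more)
cycles differ ⇒ inequivalent

no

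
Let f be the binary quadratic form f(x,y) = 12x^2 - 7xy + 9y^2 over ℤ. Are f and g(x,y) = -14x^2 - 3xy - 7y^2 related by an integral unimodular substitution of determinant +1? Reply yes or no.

D₁ = -383, D₂ = -383
f: flip: (12,-7,9)→(9,7,12)
f: reduced (well bottom): (9,7,12) with a≤c, −a<b≤a
g is negative-definite; reduce −g:
−g: flip: (14,3,7)→(7,-3,14)
−g: reduced (well bottom): (7,-3,14) with a≤c, −a<b≤a
flip sign back: reduced form of g is (-7,3,-14)
reduced forms (9, 7, 12) vs (-7, 3, -14) ⇒ inequivalent

no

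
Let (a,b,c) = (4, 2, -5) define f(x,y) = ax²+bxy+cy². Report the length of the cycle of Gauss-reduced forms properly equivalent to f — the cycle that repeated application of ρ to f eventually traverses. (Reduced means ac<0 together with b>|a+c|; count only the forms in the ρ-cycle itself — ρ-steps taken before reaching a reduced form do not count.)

D = 84, ⌊√D⌋ = 9
river: ρ → (-5,8,1)
river: ρ → (1,8,-5)
river: ρ → (-5,2,4)
river: ρ → (4,6,-3)
river: ρ → (-3,6,4)
river: ρ → (4,2,-5)
ρ-cycle length = 6 (tail of 0 descent steps not counted)

6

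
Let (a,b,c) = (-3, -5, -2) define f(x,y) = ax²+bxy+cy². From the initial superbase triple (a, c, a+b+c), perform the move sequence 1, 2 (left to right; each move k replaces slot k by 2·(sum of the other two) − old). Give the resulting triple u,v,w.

start (-3,-2,-10) = (f(1,0),f(0,1),f(1,1))
replace slot 1: 2·((-2)+(-10)) − (-3) = -21 → (-21,-2,-10)
replace slot 2: 2·((-21)+(-10)) − (-2) = -60 → (-21,-60,-10)

-21,-60,-10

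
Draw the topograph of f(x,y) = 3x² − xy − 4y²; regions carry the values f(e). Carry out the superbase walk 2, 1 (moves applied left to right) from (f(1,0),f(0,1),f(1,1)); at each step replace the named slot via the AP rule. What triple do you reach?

start (3,-4,-2) = (f(1,0),f(0,1),f(1,1))
replace slot 2: 2·(3+(-2)) − (-4) = 6 → (3,6,-2)
replace slot 1: 2·(6+(-2)) − 3 = 5 → (5,6,-2)

5,6,-2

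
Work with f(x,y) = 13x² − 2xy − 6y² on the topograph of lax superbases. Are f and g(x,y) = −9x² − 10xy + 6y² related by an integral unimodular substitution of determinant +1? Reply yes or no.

D₁ = 316, D₂ = 316
river cycle of f (length 6): (-6, 14, 5), (5, 16, -3), (-3, 14, 10), (10, 6, -7), (-7, 8, 9), (9, 10, -6)
river cycle of g (length 6): (6, 10, -9), (-9, 8, 7), (7, 6, -10), (-10, 14, 3), (3, 16, -5), (-5, 14, 6)
cycles differ ⇒ inequivalent

no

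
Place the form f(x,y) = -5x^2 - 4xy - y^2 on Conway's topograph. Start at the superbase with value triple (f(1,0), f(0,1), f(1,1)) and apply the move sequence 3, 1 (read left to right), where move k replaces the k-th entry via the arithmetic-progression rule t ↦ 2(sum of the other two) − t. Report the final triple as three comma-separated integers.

start (-5,-1,-10) = (f(1,0),f(0,1),f(1,1))
replace slot 3: 2·((-5)+(-1)) − (-10) = -2 → (-5,-1,-2)
replace slot 1: 2·((-1)+(-2)) − (-5) = -1 → (-1,-1,-2)

-1,-1,-2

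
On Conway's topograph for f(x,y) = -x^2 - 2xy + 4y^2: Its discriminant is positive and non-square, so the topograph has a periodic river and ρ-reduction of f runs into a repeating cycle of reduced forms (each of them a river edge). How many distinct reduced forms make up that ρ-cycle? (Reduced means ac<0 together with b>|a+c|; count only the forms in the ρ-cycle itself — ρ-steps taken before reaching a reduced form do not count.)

D = 20, ⌊√D⌋ = 4
descent: ρ → (4,2,-1)
descent: ρ → (-1,4,1)  [lands on river]
river: ρ → (1,4,-1)
ρ-cycle length = 2 (tail of 2 descent steps not counted)

2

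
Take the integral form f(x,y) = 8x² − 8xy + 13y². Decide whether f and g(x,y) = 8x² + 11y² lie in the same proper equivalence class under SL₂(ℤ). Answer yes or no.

D₁ = -352, D₂ = -352
f: translate: b→8 (≡-8 mod 16), so (8,-8,13)→(8,8,13)
f: reduced (well bottom): (8,8,13) with a≤c, −a<b≤a
g: reduced (well bottom): (8,0,11) with a≤c, −a<b≤a
reduced forms (8, 8, 13) vs (8, 0, 11) ⇒ inequivalent

no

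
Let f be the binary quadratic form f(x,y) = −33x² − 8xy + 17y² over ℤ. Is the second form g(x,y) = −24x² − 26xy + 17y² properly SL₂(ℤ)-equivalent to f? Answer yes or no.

D₁ = 2308, D₂ = 2308
river cycle of f (length 10): (17, 42, -8), (-8, 38, 27), (27, 16, -19), (-19, 22, 24), (24, 26, -17), (-17, 42, 8), (8, 38, -27), (-27, 16, 19), (19, 22, -24), (-24, 26, 17)
river cycle of g (length 10): (17, 26, -24), (-24, 22, 19), (19, 16, -27), (-27, 38, 8), (8, 42, -17), (-17, 26, 24), (24, 22, -19), (-19, 16, 27), (27, 38, -8), (-8, 42, 17)
cycles differ ⇒ inequivalent

no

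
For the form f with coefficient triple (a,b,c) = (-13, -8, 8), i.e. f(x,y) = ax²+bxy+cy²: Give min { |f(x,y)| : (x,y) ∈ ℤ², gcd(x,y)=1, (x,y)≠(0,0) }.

descent: ρ → (8,8,-13)  [lands on river]
river: ρ → (-13,18,3)
river: ρ → (3,18,-13)
river: ρ → (-13,8,8)
closes: descent 1, river 4
min |a| on river = 3

3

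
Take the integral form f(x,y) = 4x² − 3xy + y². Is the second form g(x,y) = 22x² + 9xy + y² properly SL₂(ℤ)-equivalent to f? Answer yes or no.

D₁ = -7, D₂ = -7
f: flip: (4,-3,1)→(1,3,4)
f: translate: b→1 (≡3 mod 2), so (1,3,4)→(1,1,2)
f: reduced (well bottom): (1,1,2) with a≤c, −a<b≤a
g: flip: (22,9,1)→(1,-9,22)
g: translate: b→1 (≡-9 mod 2), so (1,-9,22)→(1,1,2)
g: reduced (well bottom): (1,1,2) with a≤c, −a<b≤a
reduced forms (1, 1, 2) vs (1, 1, 2) ⇒ equivalent

yes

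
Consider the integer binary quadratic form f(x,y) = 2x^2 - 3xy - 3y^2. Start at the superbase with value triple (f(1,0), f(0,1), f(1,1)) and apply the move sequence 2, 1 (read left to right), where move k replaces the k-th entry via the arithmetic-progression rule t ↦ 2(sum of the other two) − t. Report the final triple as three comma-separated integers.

start (2,-3,-4) = (f(1,0),f(0,1),f(1,1))
replace slot 2: 2·(2+(-4)) − (-3) = -1 → (2,-1,-4)
replace slot 1: 2·((-1)+(-4)) − 2 = -12 → (-12,-1,-4)

-12,-1,-4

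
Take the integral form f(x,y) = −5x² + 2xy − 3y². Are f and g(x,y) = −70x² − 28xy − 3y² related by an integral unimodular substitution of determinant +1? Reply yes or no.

D₁ = -56, D₂ = -56
f is negative-definite; reduce −f:
−f: flip: (5,-2,3)→(3,2,5)
−f: reduced (well bottom): (3,2,5) with a≤c, −a<b≤a
flip sign back: reduced form of f is (-3,-2,-5)
g is negative-definite; reduce −g:
−g: flip: (70,28,3)→(3,-28,70)
−g: translate: b→2 (≡-28 mod 6), so (3,-28,70)→(3,2,5)
−g: reduced (well bottom): (3,2,5) with a≤c, −a<b≤a
flip sign back: reduced form of g is (-3,-2,-5)
reduced forms (-3, -2, -5) vs (-3, -2, -5) ⇒ equivalent

yes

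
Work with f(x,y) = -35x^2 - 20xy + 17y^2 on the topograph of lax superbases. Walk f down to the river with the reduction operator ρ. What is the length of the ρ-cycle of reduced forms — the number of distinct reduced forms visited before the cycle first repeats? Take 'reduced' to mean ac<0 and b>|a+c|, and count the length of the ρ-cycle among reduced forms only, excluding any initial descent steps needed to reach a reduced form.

D = 2780, ⌊√D⌋ = 52
descent: ρ → (17,20,-35)  [lands on river]
river: ρ → (-35,50,2)
river: ρ → (2,50,-35)
river: ρ → (-35,20,17)
river: ρ → (17,48,-7)
river: ρ → (-7,50,10)
river: ρ → (10,50,-7)
river: ρ → (-7,48,17)
ρ-cycle length = 8 (tail of 1 descent step not counted)

8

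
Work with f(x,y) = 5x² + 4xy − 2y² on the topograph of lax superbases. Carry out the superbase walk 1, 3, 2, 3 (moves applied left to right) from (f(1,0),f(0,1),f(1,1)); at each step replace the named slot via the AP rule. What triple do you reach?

start (5,-2,7) = (f(1,0),f(0,1),f(1,1))
replace slot 1: 2·((-2)+7) − 5 = 5 → (5,-2,7)
replace slot 3: 2·(5+(-2)) − 7 = -1 → (5,-2,-1)
replace slot 2: 2·(5+(-1)) − (-2) = 10 → (5,10,-1)
replace slot 3: 2·(5+10) − (-1) = 31 → (5,10,31)

5,10,31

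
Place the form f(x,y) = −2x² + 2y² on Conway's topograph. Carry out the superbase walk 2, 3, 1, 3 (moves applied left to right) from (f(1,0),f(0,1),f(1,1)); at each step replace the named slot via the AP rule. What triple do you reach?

start (-2,2,0) = (f(1,0),f(0,1),f(1,1))
replace slot 2: 2·((-2)+0) − 2 = -6 → (-2,-6,0)
replace slot 3: 2·((-2)+(-6)) − 0 = -16 → (-2,-6,-16)
replace slot 1: 2·((-6)+(-16)) − (-2) = -42 → (-42,-6,-16)
replace slot 3: 2·((-42)+(-6)) − (-16) = -80 → (-42,-6,-80)

-42,-6,-80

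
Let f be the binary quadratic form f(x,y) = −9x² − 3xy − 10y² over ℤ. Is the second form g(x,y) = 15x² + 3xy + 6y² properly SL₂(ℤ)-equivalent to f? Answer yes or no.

D₁ = -351, D₂ = -351
f is negative-definite; reduce −f:
−f: reduced (well bottom): (9,3,10) with a≤c, −a<b≤a
flip sign back: reduced form of f is (-9,-3,-10)
g: flip: (15,3,6)→(6,-3,15)
g: reduced (well bottom): (6,-3,15) with a≤c, −a<b≤a
reduced forms (-9, -3, -10) vs (6, -3, 15) ⇒ inequivalent

no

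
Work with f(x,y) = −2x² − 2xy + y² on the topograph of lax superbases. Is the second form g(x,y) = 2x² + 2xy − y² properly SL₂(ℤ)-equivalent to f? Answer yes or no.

D₁ = 12, D₂ = 12
river cycle of f (length 2): (1, 2, -2), (-2, 2, 1)
river cycle of g (length 2): (-1, 2, 2), (2, 2, -1)
cycles differ ⇒ inequivalent

no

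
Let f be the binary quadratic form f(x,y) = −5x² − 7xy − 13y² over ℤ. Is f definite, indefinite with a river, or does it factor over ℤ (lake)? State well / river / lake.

D = b²−4ac = (-7)² − 4·(-5)·(-13) = -211
D < 0 ⇒ definite ⇒ every region one sign ⇒ single well

well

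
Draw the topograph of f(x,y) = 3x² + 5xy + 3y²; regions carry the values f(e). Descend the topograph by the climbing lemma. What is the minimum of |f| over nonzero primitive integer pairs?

translate: b→-1 (≡5 mod 6), so (3,5,3)→(3,-1,1)
flip: (3,-1,1)→(1,1,3)
reduced (well bottom): (1,1,3) with a≤c, −a<b≤a
well minimum = a = 1

1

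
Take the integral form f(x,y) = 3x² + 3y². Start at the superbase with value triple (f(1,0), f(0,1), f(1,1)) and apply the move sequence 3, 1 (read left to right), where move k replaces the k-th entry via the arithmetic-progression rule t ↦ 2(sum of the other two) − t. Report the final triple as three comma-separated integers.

start (3,3,6) = (f(1,0),f(0,1),f(1,1))
replace slot 3: 2·(3+3) − 6 = 6 → (3,3,6)
replace slot 1: 2·(3+6) − 3 = 15 → (15,3,6)

15,3,6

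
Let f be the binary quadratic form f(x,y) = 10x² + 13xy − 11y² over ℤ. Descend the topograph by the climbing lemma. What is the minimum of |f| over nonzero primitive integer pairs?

river: ρ → (-11,9,12)
river: ρ → (12,15,-8)
river: ρ → (-8,17,10)
river: ρ → (10,23,-2)
river: ρ → (-2,21,21)
river: ρ → (21,21,-2)
river: ρ → (-2,23,10)
river: ρ → (10,17,-8)
river: ρ → (-8,15,12)
river: ρ → (12,9,-11)
river: ρ → (-11,13,10)
river: ρ → (10,7,-14)
river: ρ → (-14,21,3)
river: ρ → (3,21,-14)
river: ρ → (-14,7,10)
river: ρ → (10,13,-11)
closes: descent 0, river 16
min |a| on river = 2

2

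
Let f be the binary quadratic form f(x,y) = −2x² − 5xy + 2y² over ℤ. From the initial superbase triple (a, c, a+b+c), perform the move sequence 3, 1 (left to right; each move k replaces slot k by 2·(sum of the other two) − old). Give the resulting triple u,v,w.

start (-2,2,-5) = (f(1,0),f(0,1),f(1,1))
replace slot 3: 2·((-2)+2) − (-5) = 5 → (-2,2,5)
replace slot 1: 2·(2+5) − (-2) = 16 → (16,2,5)

16,2,5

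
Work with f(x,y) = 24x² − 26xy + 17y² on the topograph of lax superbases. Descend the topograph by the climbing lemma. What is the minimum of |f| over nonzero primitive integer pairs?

translate: b→22 (≡-26 mod 48), so (24,-26,17)→(24,22,15)
flip: (24,22,15)→(15,-22,24)
translate: b→8 (≡-22 mod 30), so (15,-22,24)→(15,8,17)
reduced (well bottom): (15,8,17) with a≤c, −a<b≤a
well minimum = a = 15

15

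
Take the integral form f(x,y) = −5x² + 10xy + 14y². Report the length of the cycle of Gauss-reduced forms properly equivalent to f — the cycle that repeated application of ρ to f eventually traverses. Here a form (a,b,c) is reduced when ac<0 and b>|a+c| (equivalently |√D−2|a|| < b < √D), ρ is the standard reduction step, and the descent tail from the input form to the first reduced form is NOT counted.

D = 380, ⌊√D⌋ = 19
river: ρ → (14,18,-1)
river: ρ → (-1,18,14)
river: ρ → (14,10,-5)
river: ρ → (-5,10,14)
ρ-cycle length = 4 (tail of 0 descent steps not counted)

4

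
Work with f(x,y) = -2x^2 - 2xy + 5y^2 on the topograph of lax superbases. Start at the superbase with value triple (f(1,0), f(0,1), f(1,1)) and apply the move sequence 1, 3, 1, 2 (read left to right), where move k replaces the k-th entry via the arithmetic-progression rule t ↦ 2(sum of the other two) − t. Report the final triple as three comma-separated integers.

start (-2,5,1) = (f(1,0),f(0,1),f(1,1))
replace slot 1: 2·(5+1) − (-2) = 14 → (14,5,1)
replace slot 3: 2·(14+5) − 1 = 37 → (14,5,37)
replace slot 1: 2·(5+37) − 14 = 70 → (70,5,37)
replace slot 2: 2·(70+37) − 5 = 209 → (70,209,37)

70,209,37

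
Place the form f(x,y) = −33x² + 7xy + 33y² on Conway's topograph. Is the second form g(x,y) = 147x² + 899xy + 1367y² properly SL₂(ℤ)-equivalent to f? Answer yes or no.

D₁ = 4405, D₂ = 4405
river cycle of f (length 20): (33, 59, -7), (-7, 53, 57), (57, 61, -3), (-3, 65, 15), (15, 55, -23), (-23, 37, 33), (33, 29, -27), (-27, 25, 35), (35, 45, -17), (-17, 57, 17), … (10 more)
river cycle of g (length 20): (-7, 53, 57), (57, 61, -3), (-3, 65, 15), (15, 55, -23), (-23, 37, 33), (33, 29, -27), (-27, 25, 35), (35, 45, -17), (-17, 57, 17), (17, 45, -35), … (10 more)
cycles coincide ⇒ equivalent

yes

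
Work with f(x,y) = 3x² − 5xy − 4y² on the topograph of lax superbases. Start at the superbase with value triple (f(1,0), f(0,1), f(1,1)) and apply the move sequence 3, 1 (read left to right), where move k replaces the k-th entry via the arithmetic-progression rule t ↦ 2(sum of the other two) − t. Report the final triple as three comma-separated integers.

start (3,-4,-6) = (f(1,0),f(0,1),f(1,1))
replace slot 3: 2·(3+(-4)) − (-6) = 4 → (3,-4,4)
replace slot 1: 2·((-4)+4) − 3 = -3 → (-3,-4,4)

-3,-4,4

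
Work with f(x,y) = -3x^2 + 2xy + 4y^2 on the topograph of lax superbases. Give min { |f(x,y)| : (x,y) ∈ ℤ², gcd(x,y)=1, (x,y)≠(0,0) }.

river: ρ → (4,6,-1)
river: ρ → (-1,6,4)
river: ρ → (4,2,-3)
river: ρ → (-3,4,3)
river: ρ → (3,2,-4)
river: ρ → (-4,6,1)
river: ρ → (1,6,-4)
river: ρ → (-4,2,3)
river: ρ → (3,4,-3)
river: ρ → (-3,2,4)
closes: descent 0, river 10
min |a| on river = 1

1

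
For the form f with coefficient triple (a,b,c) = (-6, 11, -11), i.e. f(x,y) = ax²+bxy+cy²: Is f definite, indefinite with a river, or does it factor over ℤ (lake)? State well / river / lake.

D = b²−4ac = 11² − 4·(-6)·(-11) = -143
D < 0 ⇒ definite ⇒ every region one sign ⇒ single well

well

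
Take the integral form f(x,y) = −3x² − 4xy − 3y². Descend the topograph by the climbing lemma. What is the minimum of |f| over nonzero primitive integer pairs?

translate: b→-2 (≡4 mod 6), so (3,4,3)→(3,-2,2)
flip: (3,-2,2)→(2,2,3)
reduced (well bottom): (2,2,3) with a≤c, −a<b≤a
well minimum |f| = |-2| = 2 (negative-definite)

2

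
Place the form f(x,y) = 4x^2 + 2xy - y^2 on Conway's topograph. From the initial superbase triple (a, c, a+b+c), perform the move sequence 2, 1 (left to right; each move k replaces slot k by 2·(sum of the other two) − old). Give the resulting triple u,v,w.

start (4,-1,5) = (f(1,0),f(0,1),f(1,1))
replace slot 2: 2·(4+5) − (-1) = 19 → (4,19,5)
replace slot 1: 2·(19+5) − 4 = 44 → (44,19,5)

44,19,5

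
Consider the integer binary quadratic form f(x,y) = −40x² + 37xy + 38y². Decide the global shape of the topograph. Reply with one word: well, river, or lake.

D = b²−4ac = 37² − 4·(-40)·38 = 7449
D > 0 non-square ⇒ indefinite ⇒ periodic river

river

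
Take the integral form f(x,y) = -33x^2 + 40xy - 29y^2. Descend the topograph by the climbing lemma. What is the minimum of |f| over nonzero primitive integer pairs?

translate: b→26 (≡-40 mod 66), so (33,-40,29)→(33,26,22)
flip: (33,26,22)→(22,-26,33)
translate: b→18 (≡-26 mod 44), so (22,-26,33)→(22,18,29)
reduced (well bottom): (22,18,29) with a≤c, −a<b≤a
well minimum |f| = |-22| = 22 (negative-definite)

22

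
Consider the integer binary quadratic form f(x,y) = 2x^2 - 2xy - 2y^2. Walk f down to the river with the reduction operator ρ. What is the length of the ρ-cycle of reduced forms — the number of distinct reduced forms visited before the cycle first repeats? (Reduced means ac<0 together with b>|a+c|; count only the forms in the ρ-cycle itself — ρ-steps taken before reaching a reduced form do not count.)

D = 20, ⌊√D⌋ = 4
descent: ρ → (-2,2,2)  [lands on river]
river: ρ → (2,2,-2)
ρ-cycle length = 2 (tail of 1 descent step not counted)

2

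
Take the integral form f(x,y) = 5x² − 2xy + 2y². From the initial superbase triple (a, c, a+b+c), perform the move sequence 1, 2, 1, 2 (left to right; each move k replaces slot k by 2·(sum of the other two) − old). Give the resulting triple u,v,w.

start (5,2,5) = (f(1,0),f(0,1),f(1,1))
replace slot 1: 2·(2+5) − 5 = 9 → (9,2,5)
replace slot 2: 2·(9+5) − 2 = 26 → (9,26,5)
replace slot 1: 2·(26+5) − 9 = 53 → (53,26,5)
replace slot 2: 2·(53+5) − 26 = 90 → (53,90,5)

53,90,5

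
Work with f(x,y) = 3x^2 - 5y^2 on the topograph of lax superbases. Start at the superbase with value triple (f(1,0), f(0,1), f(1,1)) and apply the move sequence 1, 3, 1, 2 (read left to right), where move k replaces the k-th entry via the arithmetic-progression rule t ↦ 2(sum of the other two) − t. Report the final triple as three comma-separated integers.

start (3,-5,-2) = (f(1,0),f(0,1),f(1,1))
replace slot 1: 2·((-5)+(-2)) − 3 = -17 → (-17,-5,-2)
replace slot 3: 2·((-17)+(-5)) − (-2) = -42 → (-17,-5,-42)
replace slot 1: 2·((-5)+(-42)) − (-17) = -77 → (-77,-5,-42)
replace slot 2: 2·((-77)+(-42)) − (-5) = -233 → (-77,-233,-42)

-77,-233,-42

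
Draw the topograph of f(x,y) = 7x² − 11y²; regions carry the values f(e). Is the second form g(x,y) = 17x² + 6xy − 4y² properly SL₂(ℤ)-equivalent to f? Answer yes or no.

D₁ = 308, D₂ = 308
river cycle of f (length 6): (7, 14, -4), (-4, 10, 13), (13, 16, -1), (-1, 16, 13), (13, 10, -4), (-4, 14, 7)
river cycle of g (length 6): (-4, 10, 13), (13, 16, -1), (-1, 16, 13), (13, 10, -4), (-4, 14, 7), (7, 14, -4)
cycles coincide ⇒ equivalent

yes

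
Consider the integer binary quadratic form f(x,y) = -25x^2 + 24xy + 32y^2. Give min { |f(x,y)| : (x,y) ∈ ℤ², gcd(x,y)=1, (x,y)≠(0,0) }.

river: ρ → (32,40,-17)
river: ρ → (-17,28,44)
river: ρ → (44,60,-1)
river: ρ → (-1,60,44)
river: ρ → (44,28,-17)
river: ρ → (-17,40,32)
river: ρ → (32,24,-25)
river: ρ → (-25,26,31)
river: ρ → (31,36,-20)
river: ρ → (-20,44,23)
river: ρ → (23,48,-16)
river: ρ → (-16,48,23)
river: ρ → (23,44,-20)
river: ρ → (-20,36,31)
river: ρ → (31,26,-25)
river: ρ → (-25,24,32)
closes: descent 0, river 16
min |a| on river = 1

1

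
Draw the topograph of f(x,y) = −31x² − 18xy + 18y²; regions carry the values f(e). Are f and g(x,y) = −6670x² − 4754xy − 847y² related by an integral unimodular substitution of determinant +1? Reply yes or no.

D₁ = 2556, D₂ = 2556
river cycle of f (length 12): (18, 18, -31), (-31, 44, 5), (5, 46, -22), (-22, 42, 9), (9, 48, -7), (-7, 50, 2), (2, 50, -7), (-7, 48, 9), (9, 42, -22), (-22, 46, 5), … (2 more)
river cycle of g (length 12): (-31, 18, 18), (18, 18, -31), (-31, 44, 5), (5, 46, -22), (-22, 42, 9), (9, 48, -7), (-7, 50, 2), (2, 50, -7), (-7, 48, 9), (9, 42, -22), … (2 more)
cycles coincide ⇒ equivalent

yes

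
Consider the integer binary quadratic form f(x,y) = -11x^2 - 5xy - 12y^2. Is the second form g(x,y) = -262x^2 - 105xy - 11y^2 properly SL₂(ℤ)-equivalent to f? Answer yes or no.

D₁ = -503, D₂ = -503
f is negative-definite; reduce −f:
−f: reduced (well bottom): (11,5,12) with a≤c, −a<b≤a
flip sign back: reduced form of f is (-11,-5,-12)
g is negative-definite; reduce −g:
−g: flip: (262,105,11)→(11,-105,262)
−g: translate: b→5 (≡-105 mod 22), so (11,-105,262)→(11,5,12)
−g: reduced (well bottom): (11,5,12) with a≤c, −a<b≤a
flip sign back: reduced form of g is (-11,-5,-12)
reduced forms (-11, -5, -12) vs (-11, -5, -12) ⇒ equivalent

yes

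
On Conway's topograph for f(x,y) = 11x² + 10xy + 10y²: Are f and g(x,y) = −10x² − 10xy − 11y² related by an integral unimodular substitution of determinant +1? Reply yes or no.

D₁ = -340, D₂ = -340
f: flip: (11,10,10)→(10,-10,11)
f: translate: b→10 (≡-10 mod 20), so (10,-10,11)→(10,10,11)
f: reduced (well bottom): (10,10,11) with a≤c, −a<b≤a
g is negative-definite; reduce −g:
−g: reduced (well bottom): (10,10,11) with a≤c, −a<b≤a
flip sign back: reduced form of g is (-10,-10,-11)
reduced forms (10, 10, 11) vs (-10, -10, -11) ⇒ inequivalent

no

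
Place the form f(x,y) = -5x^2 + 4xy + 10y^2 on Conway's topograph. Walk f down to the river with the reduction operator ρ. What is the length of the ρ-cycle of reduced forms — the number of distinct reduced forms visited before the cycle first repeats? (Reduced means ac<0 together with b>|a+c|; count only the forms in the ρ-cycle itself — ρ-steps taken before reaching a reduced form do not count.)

D = 216, ⌊√D⌋ = 14
descent: ρ → (10,-4,-5)
descent: ρ → (-5,14,1)  [lands on river]
river: ρ → (1,14,-5)
river: ρ → (-5,6,9)
river: ρ → (9,12,-2)
river: ρ → (-2,12,9)
river: ρ → (9,6,-5)
ρ-cycle length = 6 (tail of 2 descent steps not counted)

6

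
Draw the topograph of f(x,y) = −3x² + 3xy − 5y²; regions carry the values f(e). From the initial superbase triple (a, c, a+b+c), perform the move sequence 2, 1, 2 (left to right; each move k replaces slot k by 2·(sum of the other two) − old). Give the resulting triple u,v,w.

start (-3,-5,-5) = (f(1,0),f(0,1),f(1,1))
replace slot 2: 2·((-3)+(-5)) − (-5) = -11 → (-3,-11,-5)
replace slot 1: 2·((-11)+(-5)) − (-3) = -29 → (-29,-11,-5)
replace slot 2: 2·((-29)+(-5)) − (-11) = -57 → (-29,-57,-5)

-29,-57,-5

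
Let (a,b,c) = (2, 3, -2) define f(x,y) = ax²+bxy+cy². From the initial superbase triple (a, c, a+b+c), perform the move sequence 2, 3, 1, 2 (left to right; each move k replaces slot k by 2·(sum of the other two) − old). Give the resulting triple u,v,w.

start (2,-2,3) = (f(1,0),f(0,1),f(1,1))
replace slot 2: 2·(2+3) − (-2) = 12 → (2,12,3)
replace slot 3: 2·(2+12) − 3 = 25 → (2,12,25)
replace slot 1: 2·(12+25) − 2 = 72 → (72,12,25)
replace slot 2: 2·(72+25) − 12 = 182 → (72,182,25)

72,182,25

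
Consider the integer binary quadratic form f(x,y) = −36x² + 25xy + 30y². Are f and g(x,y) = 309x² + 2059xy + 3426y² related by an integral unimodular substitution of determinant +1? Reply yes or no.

D₁ = 4945, D₂ = 4945
river cycle of f (length 42): (30, 35, -31), (-31, 27, 34), (34, 41, -24), (-24, 55, 20), (20, 65, -9), (-9, 61, 34), (34, 7, -36), (-36, 65, 5), (5, 65, -36), (-36, 7, 34), … (32 more)
river cycle of g (length 42): (30, 35, -31), (-31, 27, 34), (34, 41, -24), (-24, 55, 20), (20, 65, -9), (-9, 61, 34), (34, 7, -36), (-36, 65, 5), (5, 65, -36), (-36, 7, 34), … (32 more)
cycles coincide ⇒ equivalent

yes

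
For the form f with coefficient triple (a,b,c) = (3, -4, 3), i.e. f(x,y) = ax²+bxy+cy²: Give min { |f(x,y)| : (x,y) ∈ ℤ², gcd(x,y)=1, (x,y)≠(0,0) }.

translate: b→2 (≡-4 mod 6), so (3,-4,3)→(3,2,2)
flip: (3,2,2)→(2,-2,3)
translate: b→2 (≡-2 mod 4), so (2,-2,3)→(2,2,3)
reduced (well bottom): (2,2,3) with a≤c, −a<b≤a
well minimum = a = 2

2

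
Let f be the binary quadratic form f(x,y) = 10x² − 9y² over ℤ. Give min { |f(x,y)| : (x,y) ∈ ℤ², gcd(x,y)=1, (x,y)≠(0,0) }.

descent: ρ → (-9,18,1)  [lands on river]
river: ρ → (1,18,-9)
closes: descent 1, river 2
min |a| on river = 1

1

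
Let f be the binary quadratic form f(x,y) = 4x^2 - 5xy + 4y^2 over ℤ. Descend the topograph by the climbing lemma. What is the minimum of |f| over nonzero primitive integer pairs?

translate: b→3 (≡-5 mod 8), so (4,-5,4)→(4,3,3)
flip: (4,3,3)→(3,-3,4)
translate: b→3 (≡-3 mod 6), so (3,-3,4)→(3,3,4)
reduced (well bottom): (3,3,4) with a≤c, −a<b≤a
well minimum = a = 3

3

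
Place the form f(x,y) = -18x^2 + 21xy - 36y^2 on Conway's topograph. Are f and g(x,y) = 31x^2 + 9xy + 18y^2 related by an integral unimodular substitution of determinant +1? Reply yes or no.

D₁ = -2151, D₂ = -2151
f is negative-definite; reduce −f:
−f: translate: b→15 (≡-21 mod 36), so (18,-21,36)→(18,15,33)
−f: reduced (well bottom): (18,15,33) with a≤c, −a<b≤a
flip sign back: reduced form of f is (-18,-15,-33)
g: flip: (31,9,18)→(18,-9,31)
g: reduced (well bottom): (18,-9,31) with a≤c, −a<b≤a
reduced forms (-18, -15, -33) vs (18, -9, 31) ⇒ inequivalent

no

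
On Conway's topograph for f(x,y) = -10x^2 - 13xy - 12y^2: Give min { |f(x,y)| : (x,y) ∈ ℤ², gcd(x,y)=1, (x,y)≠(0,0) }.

translate: b→-7 (≡13 mod 20), so (10,13,12)→(10,-7,9)
flip: (10,-7,9)→(9,7,10)
reduced (well bottom): (9,7,10) with a≤c, −a<b≤a
well minimum |f| = |-9| = 9 (negative-definite)

9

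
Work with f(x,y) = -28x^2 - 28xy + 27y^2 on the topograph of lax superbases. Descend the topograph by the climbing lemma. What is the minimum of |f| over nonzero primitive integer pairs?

descent: ρ → (27,28,-28)  [lands on river]
river: ρ → (-28,28,27)
river: ρ → (27,26,-29)
river: ρ → (-29,32,24)
river: ρ → (24,16,-37)
river: ρ → (-37,58,3)
river: ρ → (3,56,-56)
river: ρ → (-56,56,3)
river: ρ → (3,58,-37)
river: ρ → (-37,16,24)
river: ρ → (24,32,-29)
river: ρ → (-29,26,27)
closes: descent 1, river 12
min |a| on river = 3

3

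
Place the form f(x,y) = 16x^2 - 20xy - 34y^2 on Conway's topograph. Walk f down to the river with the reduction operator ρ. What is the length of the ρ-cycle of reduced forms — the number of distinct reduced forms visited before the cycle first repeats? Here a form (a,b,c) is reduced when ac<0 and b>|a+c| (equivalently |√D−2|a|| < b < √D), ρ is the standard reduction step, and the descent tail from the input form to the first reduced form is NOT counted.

D = 2576, ⌊√D⌋ = 50
descent: ρ → (-34,20,16)  [lands on river]
river: ρ → (16,44,-10)
river: ρ → (-10,36,32)
river: ρ → (32,28,-14)
river: ρ → (-14,28,32)
river: ρ → (32,36,-10)
river: ρ → (-10,44,16)
river: ρ → (16,20,-34)
river: ρ → (-34,48,2)
river: ρ → (2,48,-34)
ρ-cycle length = 10 (tail of 1 descent step not counted)

10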